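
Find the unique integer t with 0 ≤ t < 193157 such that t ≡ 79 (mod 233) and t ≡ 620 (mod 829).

81862

233⁻¹ mod 829: 233×491 ≡ 1 (mod 829), so 233⁻¹ ≡ 491.
t = 79 + 233×((620 − 79)×491 mod 829) = 79 + 233×351 = 81862.
Check: 81862 mod 233 = 79, 81862 mod 829 = 620. ✓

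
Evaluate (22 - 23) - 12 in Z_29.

16

22 - 23 = -1 ≡ 28 (mod 29)
28 - 12 = 16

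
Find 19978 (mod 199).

78

19978 = 100×199 + 78, so 19978 ≡ 78 (mod 199).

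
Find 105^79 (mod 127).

90

By square-and-multiply:
79 in binary is 1001111, i.e. 79 = 64 + 8 + 4 + 2 + 1.
105^1 ≡ 105 (mod 127)
105^2 ≡ 105^2 = 11025 ≡ 103 (mod 127)
105^4 ≡ 103^2 = 10609 ≡ 68 (mod 127)
105^8 ≡ 68^2 = 4624 ≡ 52 (mod 127)
105^16 ≡ 52^2 = 2704 ≡ 37 (mod 127)
105^32 ≡ 37^2 = 1369 ≡ 99 (mod 127)
105^64 ≡ 99^2 = 9801 ≡ 22 (mod 127)
105^79 = 105^64 * 105^8 * 105^4 * 105^2 * 105^1 ≡ 22 * 52 * 68 * 103 * 105 (mod 127).
Accumulate the product:
22 * 52 = 1144 ≡ 1
1 * 68 = 68
68 * 103 = 7004 ≡ 19
19 * 105 = 1995 ≡ 90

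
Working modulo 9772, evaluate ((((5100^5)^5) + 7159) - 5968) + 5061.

(5100)^5 ≡ 7520 (mod 9772)
(7520)^5 ≡ 6836 (mod 9772)
6836 + 7159 = 13995 ≡ 4223 (mod 9772)
4223 - 5968 = -1745 ≡ 8027 (mod 9772)
8027 + 5061 = 13088 ≡ 3316 (mod 9772)

3316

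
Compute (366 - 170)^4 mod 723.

366 - 170 = 196
(196)^4 ≡ 10 (mod 723)

10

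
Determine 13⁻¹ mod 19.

3

Apply the Euclidean algorithm and back-substitute:
19 = 1*13 + 6
13 = 2*6 + 1
6 = 6*1 + 0
gcd(13, 19) = 1, so the inverse exists.
Back-substitute for 1:
1 = 1*13 − 2*6
  = −2*19 + 3*13
So 13⁻¹ ≡ 3 (mod 19).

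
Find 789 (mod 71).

789 = 11·71 + 8, so 789 ≡ 8 (mod 71).

8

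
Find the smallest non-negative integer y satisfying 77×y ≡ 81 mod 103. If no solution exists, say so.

88

gcd(77, 103) = 1, so a unique solution mod 103 exists.
77⁻¹ ≡ 99 (mod 103).
y ≡ 99×81 ≡ 88 (mod 103).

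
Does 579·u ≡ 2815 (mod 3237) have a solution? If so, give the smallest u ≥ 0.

gcd(579, 3237) = 3, and 3 does not divide 2815.
So the congruence has no solution.

no solution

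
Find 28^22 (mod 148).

By square-and-multiply:
22 in binary is 10110, i.e. 22 = 16 + 4 + 2.
28^1 ≡ 28 (mod 148)
28^2 ≡ 28^2 = 784 ≡ 44 (mod 148)
28^4 ≡ 44^2 = 1936 ≡ 12 (mod 148)
28^8 ≡ 12^2 = 144 (mod 148)
28^16 ≡ 144^2 = 20736 ≡ 16 (mod 148)
28^22 = 28^16 × 28^4 × 28^2 ≡ 16 × 12 × 44 (mod 148).
Accumulate the product:
16 × 12 = 192 ≡ 44
44 × 44 = 1936 ≡ 12

12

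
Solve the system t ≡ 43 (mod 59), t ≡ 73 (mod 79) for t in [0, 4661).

59⁻¹ mod 79: 59·75 ≡ 1 (mod 79), so 59⁻¹ ≡ 75.
t = 43 + 59·((73 − 43)·75 mod 79) = 43 + 59·38 = 2285.
Check: 2285 mod 59 = 43, 2285 mod 79 = 73. ✓

2285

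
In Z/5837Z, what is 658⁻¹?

5837 = 8*658 + 573
658 = 1*573 + 85
573 = 6*85 + 63
85 = 1*63 + 22
63 = 2*22 + 19
22 = 1*19 + 3
19 = 6*3 + 1
3 = 3*1 + 0
gcd(658, 5837) = 1, so the inverse exists.
Back-substitute for 1:
1 = 1*19 − 6*3
  = −6*22 + 7*19
  = 7*63 − 20*22
  = −20*85 + 27*63
  = 27*573 − 182*85
  = −182*658 + 209*573
  = 209*5837 − 1854*658
So 658⁻¹ ≡ −1854 ≡ 3983 (mod 5837).

3983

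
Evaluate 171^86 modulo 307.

144

Compute successive squares:
86 in binary is 1010110, i.e. 86 = 64 + 16 + 4 + 2.
171^1 ≡ 171 (mod 307)
171^2 ≡ 171^2 = 29241 ≡ 76 (mod 307)
171^4 ≡ 76^2 = 5776 ≡ 250 (mod 307)
171^8 ≡ 250^2 = 62500 ≡ 179 (mod 307)
171^16 ≡ 179^2 = 32041 ≡ 113 (mod 307)
171^32 ≡ 113^2 = 12769 ≡ 182 (mod 307)
171^64 ≡ 182^2 = 33124 ≡ 275 (mod 307)
171^86 = 171^64 * 171^16 * 171^4 * 171^2 ≡ 275 * 113 * 250 * 76 (mod 307).
Accumulate the product:
275 * 113 = 31075 ≡ 68
68 * 250 = 17000 ≡ 115
115 * 76 = 8740 ≡ 144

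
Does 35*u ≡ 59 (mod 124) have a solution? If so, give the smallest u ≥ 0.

gcd(35, 124) = 1, so a unique solution mod 124 exists.
35⁻¹ ≡ 39 (mod 124).
u ≡ 39*59 ≡ 69 (mod 124).

69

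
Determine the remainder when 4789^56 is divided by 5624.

5473

56 in binary is 111000, i.e. 56 = 32 + 16 + 8.
4789^1 ≡ 4789 (mod 5624)
4789^2 ≡ 4789^2 = 22934521 ≡ 5473 (mod 5624)
4789^4 ≡ 5473^2 = 29953729 ≡ 305 (mod 5624)
4789^8 ≡ 305^2 = 93025 ≡ 3041 (mod 5624)
4789^16 ≡ 3041^2 = 9247681 ≡ 1825 (mod 5624)
4789^32 ≡ 1825^2 = 3330625 ≡ 1217 (mod 5624)
4789^56 = 4789^32 * 4789^16 * 4789^8 ≡ 1217 * 1825 * 3041 (mod 5624).
Accumulate the product:
1217 * 1825 = 2221025 ≡ 5169
5169 * 3041 = 15718929 ≡ 5473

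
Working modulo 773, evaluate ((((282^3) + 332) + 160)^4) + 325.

156

(282)^3 ≡ 265 (mod 773)
265 + 332 = 597
597 + 160 = 757
(757)^4 ≡ 604 (mod 773)
604 + 325 = 929 ≡ 156 (mod 773)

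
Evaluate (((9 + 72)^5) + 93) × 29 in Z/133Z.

9 + 72 = 81
(81)^5 ≡ 9 (mod 133)
9 + 93 = 102
102 × 29 = 2958 ≡ 32 (mod 133)

32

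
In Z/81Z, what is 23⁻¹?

By the extended Euclidean algorithm:
81 = 3×23 + 12
23 = 1×12 + 11
12 = 1×11 + 1
11 = 11×1 + 0
gcd(23, 81) = 1, so the inverse exists.
Bézout: 1 = 2×81 − 7×23.
So 23⁻¹ ≡ −7 ≡ 74 (mod 81).

74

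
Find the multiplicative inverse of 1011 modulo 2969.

232

By the extended Euclidean algorithm:
2969 = 2×1011 + 947
1011 = 1×947 + 64
947 = 14×64 + 51
64 = 1×51 + 13
51 = 3×13 + 12
13 = 1×12 + 1
12 = 12×1 + 0
gcd(1011, 2969) = 1, so the inverse exists.
Bézout: 1 = −79×2969 + 232×1011.
So 1011⁻¹ ≡ 232 (mod 2969).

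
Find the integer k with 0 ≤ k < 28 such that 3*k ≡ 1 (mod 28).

By the extended Euclidean algorithm:
28 = 9×3 + 1
3 = 3×1 + 0
gcd(3, 28) = 1, so the inverse exists.
Bézout: 1 = 1×28 − 9×3.
So 3⁻¹ ≡ −9 ≡ 19 (mod 28).

19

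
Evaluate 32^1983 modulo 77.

32^1 ≡ 32 (mod 77)
32^2 ≡ 32^2 = 1024 ≡ 23 (mod 77)
32^4 ≡ 23^2 = 529 ≡ 67 (mod 77)
32^8 ≡ 67^2 = 4489 ≡ 23 (mod 77)
32^16 ≡ 23^2 = 529 ≡ 67 (mod 77)
32^32 ≡ 67^2 = 4489 ≡ 23 (mod 77)
32^64 ≡ 23^2 = 529 ≡ 67 (mod 77)
32^128 ≡ 67^2 = 4489 ≡ 23 (mod 77)
32^256 ≡ 23^2 = 529 ≡ 67 (mod 77)
32^512 ≡ 67^2 = 4489 ≡ 23 (mod 77)
32^1024 ≡ 23^2 = 529 ≡ 67 (mod 77)
32^1983 = 32^1024 * 32^512 * 32^256 * 32^128 * 32^32 * 32^16 * 32^8 * 32^4 * 32^2 * 32^1 ≡ 67 * 23 * 67 * 23 * 23 * 67 * 23 * 67 * 23 * 32 (mod 77).
Accumulate the product:
67 * 23 = 1541 ≡ 1
1 * 67 = 67
67 * 23 = 1541 ≡ 1
1 * 23 = 23
23 * 67 = 1541 ≡ 1
1 * 23 = 23
23 * 67 = 1541 ≡ 1
1 * 23 = 23
23 * 32 = 736 ≡ 43

43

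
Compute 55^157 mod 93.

Using repeated squaring:
157 in binary is 10011101, i.e. 157 = 128 + 16 + 8 + 4 + 1.
55^1 ≡ 55 (mod 93)
55^2 ≡ 55^2 = 3025 ≡ 49 (mod 93)
55^4 ≡ 49^2 = 2401 ≡ 76 (mod 93)
55^8 ≡ 76^2 = 5776 ≡ 10 (mod 93)
55^16 ≡ 10^2 = 100 ≡ 7 (mod 93)
55^32 ≡ 7^2 = 49 (mod 93)
55^64 ≡ 49^2 = 2401 ≡ 76 (mod 93)
55^128 ≡ 76^2 = 5776 ≡ 10 (mod 93)
55^157 = 55^128 · 55^16 · 55^8 · 55^4 · 55^1 ≡ 10 · 7 · 10 · 76 · 55 (mod 93).
Accumulate the product:
10 · 7 = 70
70 · 10 = 700 ≡ 49
49 · 76 = 3724 ≡ 4
4 · 55 = 220 ≡ 34

34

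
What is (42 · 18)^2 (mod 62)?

20

42 · 18 = 756 ≡ 12 (mod 62)
(12)^2 ≡ 20 (mod 62)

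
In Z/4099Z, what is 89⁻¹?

3270

Run the extended Euclidean algorithm:
4099 = 46*89 + 5
89 = 17*5 + 4
5 = 1*4 + 1
4 = 4*1 + 0
gcd(89, 4099) = 1, so the inverse exists.
Back-substitute for 1:
1 = 1*5 − 1*4
  = −1*89 + 18*5
  = 18*4099 − 829*89
So 89⁻¹ ≡ −829 ≡ 3270 (mod 4099).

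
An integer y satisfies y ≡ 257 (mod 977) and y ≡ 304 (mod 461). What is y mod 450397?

25659

977⁻¹ mod 461: 977*285 ≡ 1 (mod 461), so 977⁻¹ ≡ 285.
y = 257 + 977*((304 − 257)*285 mod 461) = 257 + 977*26 = 25659.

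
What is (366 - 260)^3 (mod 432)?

424

366 - 260 = 106
(106)^3 ≡ 424 (mod 432)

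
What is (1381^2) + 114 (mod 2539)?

486

(1381)^2 ≡ 372 (mod 2539)
372 + 114 = 486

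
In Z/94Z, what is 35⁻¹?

43

94 = 2·35 + 24
35 = 1·24 + 11
24 = 2·11 + 2
11 = 5·2 + 1
2 = 2·1 + 0
gcd(35, 94) = 1, so the inverse exists.
Bézout: 1 = −16·94 + 43·35.
So 35⁻¹ ≡ 43 (mod 94).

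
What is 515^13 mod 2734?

Compute successive squares:
13 in binary is 1101, i.e. 13 = 8 + 4 + 1.
515^1 ≡ 515 (mod 2734)
515^2 ≡ 515^2 = 265225 ≡ 27 (mod 2734)
515^4 ≡ 27^2 = 729 (mod 2734)
515^8 ≡ 729^2 = 531441 ≡ 1045 (mod 2734)
515^13 = 515^8 · 515^4 · 515^1 ≡ 1045 · 729 · 515 (mod 2734).
Accumulate the product:
1045 · 729 = 761805 ≡ 1753
1753 · 515 = 902795 ≡ 575

575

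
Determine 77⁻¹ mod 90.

90 = 1*77 + 13
77 = 5*13 + 12
13 = 1*12 + 1
12 = 12*1 + 0
gcd(77, 90) = 1, so the inverse exists.
Bézout: 1 = 6*90 − 7*77.
So 77⁻¹ ≡ −7 ≡ 83 (mod 90).

83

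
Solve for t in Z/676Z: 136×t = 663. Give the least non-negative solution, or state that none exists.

gcd(136, 676) = 4, and 4 does not divide 663.
So the congruence has no solution.

no solution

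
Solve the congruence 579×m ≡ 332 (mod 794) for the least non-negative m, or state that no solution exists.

28

gcd(579, 794) = 1, so a unique solution mod 794 exists.
579⁻¹ ≡ 421 (mod 794).
m ≡ 421×332 ≡ 28 (mod 794).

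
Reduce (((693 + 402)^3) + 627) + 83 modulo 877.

64

693 + 402 = 1095 ≡ 218 (mod 877)
(218)^3 ≡ 231 (mod 877)
231 + 627 = 858
858 + 83 = 941 ≡ 64 (mod 877)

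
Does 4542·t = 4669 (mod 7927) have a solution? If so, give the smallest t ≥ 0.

1947

gcd(4542, 7927) = 1, so a unique solution mod 7927 exists.
4542⁻¹ ≡ 1014 (mod 7927).
t ≡ 1014·4669 ≡ 1947 (mod 7927).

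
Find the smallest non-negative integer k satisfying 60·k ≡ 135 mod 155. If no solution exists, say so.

10

gcd(60, 155) = 5, and 5 | 135, so solutions exist.
Divide through by 5: 12·k ≡ 27 (mod 31).
12⁻¹ ≡ 13 (mod 31).
k ≡ 13·27 ≡ 10 (mod 31).
The smallest non-negative solution is k = 10.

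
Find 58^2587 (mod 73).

5

2587 in binary is 101000011011, i.e. 2587 = 2048 + 512 + 16 + 8 + 2 + 1.
58^1 ≡ 58 (mod 73)
58^2 ≡ 58^2 = 3364 ≡ 6 (mod 73)
58^4 ≡ 6^2 = 36 (mod 73)
58^8 ≡ 36^2 = 1296 ≡ 55 (mod 73)
58^16 ≡ 55^2 = 3025 ≡ 32 (mod 73)
58^32 ≡ 32^2 = 1024 ≡ 2 (mod 73)
58^64 ≡ 2^2 = 4 (mod 73)
58^128 ≡ 4^2 = 16 (mod 73)
58^256 ≡ 16^2 = 256 ≡ 37 (mod 73)
58^512 ≡ 37^2 = 1369 ≡ 55 (mod 73)
58^1024 ≡ 55^2 = 3025 ≡ 32 (mod 73)
58^2048 ≡ 32^2 = 1024 ≡ 2 (mod 73)
58^2587 = 58^2048 × 58^512 × 58^16 × 58^8 × 58^2 × 58^1 ≡ 2 × 55 × 32 × 55 × 6 × 58 (mod 73).
Accumulate the product:
2 × 55 = 110 ≡ 37
37 × 32 = 1184 ≡ 16
16 × 55 = 880 ≡ 4
4 × 6 = 24
24 × 58 = 1392 ≡ 5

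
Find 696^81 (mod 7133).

By square-and-multiply:
81 in binary is 1010001, i.e. 81 = 64 + 16 + 1.
696^1 ≡ 696 (mod 7133)
696^2 ≡ 696^2 = 484416 ≡ 6505 (mod 7133)
696^4 ≡ 6505^2 = 42315025 ≡ 2069 (mod 7133)
696^8 ≡ 2069^2 = 4280761 ≡ 961 (mod 7133)
696^16 ≡ 961^2 = 923521 ≡ 3364 (mod 7133)
696^32 ≡ 3364^2 = 11316496 ≡ 3558 (mod 7133)
696^64 ≡ 3558^2 = 12659364 ≡ 5422 (mod 7133)
696^81 = 696^64 × 696^16 × 696^1 ≡ 5422 × 3364 × 696 (mod 7133).
Accumulate the product:
5422 × 3364 = 18239608 ≡ 527
527 × 696 = 366792 ≡ 3009

3009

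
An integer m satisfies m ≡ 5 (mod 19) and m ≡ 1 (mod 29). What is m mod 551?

19⁻¹ mod 29: 19×26 ≡ 1 (mod 29), so 19⁻¹ ≡ 26.
m = 5 + 19×((1 − 5)×26 mod 29) = 5 + 19×12 = 233.
Check: 233 mod 19 = 5, 233 mod 29 = 1. ✓

233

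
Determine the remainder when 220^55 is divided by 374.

Compute successive squares:
220^1 ≡ 220 (mod 374)
220^2 ≡ 220^2 = 48400 ≡ 154 (mod 374)
220^4 ≡ 154^2 = 23716 ≡ 154 (mod 374)
220^8 ≡ 154^2 = 23716 ≡ 154 (mod 374)
220^16 ≡ 154^2 = 23716 ≡ 154 (mod 374)
220^32 ≡ 154^2 = 23716 ≡ 154 (mod 374)
220^55 = 220^32 * 220^16 * 220^4 * 220^2 * 220^1 ≡ 154 * 154 * 154 * 154 * 220 (mod 374).
Accumulate the product:
154 * 154 = 23716 ≡ 154
154 * 154 = 23716 ≡ 154
154 * 154 = 23716 ≡ 154
154 * 220 = 33880 ≡ 220

220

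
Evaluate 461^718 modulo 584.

By square-and-multiply:
461^1 ≡ 461 (mod 584)
461^2 ≡ 461^2 = 212521 ≡ 529 (mod 584)
461^4 ≡ 529^2 = 279841 ≡ 105 (mod 584)
461^8 ≡ 105^2 = 11025 ≡ 513 (mod 584)
461^16 ≡ 513^2 = 263169 ≡ 369 (mod 584)
461^32 ≡ 369^2 = 136161 ≡ 89 (mod 584)
461^64 ≡ 89^2 = 7921 ≡ 329 (mod 584)
461^128 ≡ 329^2 = 108241 ≡ 201 (mod 584)
461^256 ≡ 201^2 = 40401 ≡ 105 (mod 584)
461^512 ≡ 105^2 = 11025 ≡ 513 (mod 584)
461^718 = 461^512 * 461^128 * 461^64 * 461^8 * 461^4 * 461^2 ≡ 513 * 201 * 329 * 513 * 105 * 529 (mod 584).
Accumulate the product:
513 * 201 = 103113 ≡ 329
329 * 329 = 108241 ≡ 201
201 * 513 = 103113 ≡ 329
329 * 105 = 34545 ≡ 89
89 * 529 = 47081 ≡ 361

361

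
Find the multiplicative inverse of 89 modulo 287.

129

287 = 3*89 + 20
89 = 4*20 + 9
20 = 2*9 + 2
9 = 4*2 + 1
2 = 2*1 + 0
gcd(89, 287) = 1, so the inverse exists.
Back-substitute for 1:
1 = 1*9 − 4*2
  = −4*20 + 9*9
  = 9*89 − 40*20
  = −40*287 + 129*89
So 89⁻¹ ≡ 129 (mod 287).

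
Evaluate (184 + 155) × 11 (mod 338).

11

184 + 155 = 339 ≡ 1 (mod 338)
1 × 11 = 11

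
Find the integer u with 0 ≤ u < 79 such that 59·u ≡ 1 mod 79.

75

79 = 1·59 + 20
59 = 2·20 + 19
20 = 1·19 + 1
19 = 19·1 + 0
gcd(59, 79) = 1, so the inverse exists.
Bézout: 1 = 3·79 − 4·59.
So 59⁻¹ ≡ −4 ≡ 75 (mod 79).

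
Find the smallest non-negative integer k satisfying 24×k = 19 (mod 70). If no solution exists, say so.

gcd(24, 70) = 2, and 2 does not divide 19.
So the congruence has no solution.

no solution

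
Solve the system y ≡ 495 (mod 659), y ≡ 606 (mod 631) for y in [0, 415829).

225873

659⁻¹ mod 631: 659·293 ≡ 1 (mod 631), so 659⁻¹ ≡ 293.
y = 495 + 659·((606 − 495)·293 mod 631) = 495 + 659·342 = 225873.
Check: 225873 mod 659 = 495, 225873 mod 631 = 606. ✓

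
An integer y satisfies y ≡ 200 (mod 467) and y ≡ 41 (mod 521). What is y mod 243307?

467⁻¹ mod 521: 467*164 ≡ 1 (mod 521), so 467⁻¹ ≡ 164.
y = 200 + 467*((41 − 200)*164 mod 521) = 200 + 467*495 = 231365.
Check: 231365 mod 467 = 200, 231365 mod 521 = 41. ✓

231365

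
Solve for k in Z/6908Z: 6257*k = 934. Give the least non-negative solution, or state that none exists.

1898

gcd(6257, 6908) = 1, so a unique solution mod 6908 exists.
6257⁻¹ ≡ 4669 (mod 6908).
k ≡ 4669*934 ≡ 1898 (mod 6908).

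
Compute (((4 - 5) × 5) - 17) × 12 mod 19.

4 - 5 = -1 ≡ 18 (mod 19)
18 × 5 = 90 ≡ 14 (mod 19)
14 - 17 = -3 ≡ 16 (mod 19)
16 × 12 = 192 ≡ 2 (mod 19)

2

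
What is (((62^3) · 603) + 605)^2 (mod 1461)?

(62)^3 ≡ 185 (mod 1461)
185 · 603 = 111555 ≡ 519 (mod 1461)
519 + 605 = 1124
(1124)^2 ≡ 1072 (mod 1461)

1072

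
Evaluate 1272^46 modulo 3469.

137

By square-and-multiply:
1272^1 ≡ 1272 (mod 3469)
1272^2 ≡ 1272^2 = 1617984 ≡ 1430 (mod 3469)
1272^4 ≡ 1430^2 = 2044900 ≡ 1659 (mod 3469)
1272^8 ≡ 1659^2 = 2752281 ≡ 1364 (mod 3469)
1272^16 ≡ 1364^2 = 1860496 ≡ 1112 (mod 3469)
1272^32 ≡ 1112^2 = 1236544 ≡ 1580 (mod 3469)
1272^46 = 1272^32 × 1272^8 × 1272^4 × 1272^2 ≡ 1580 × 1364 × 1659 × 1430 (mod 3469).
Accumulate the product:
1580 × 1364 = 2155120 ≡ 871
871 × 1659 = 1444989 ≡ 1885
1885 × 1430 = 2695550 ≡ 137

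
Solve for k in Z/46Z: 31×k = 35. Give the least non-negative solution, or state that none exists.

13

gcd(31, 46) = 1, so a unique solution mod 46 exists.
31⁻¹ ≡ 3 (mod 46).
k ≡ 3×35 ≡ 13 (mod 46).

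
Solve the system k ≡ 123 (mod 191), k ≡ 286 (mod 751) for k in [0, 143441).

191⁻¹ mod 751: 191*578 ≡ 1 (mod 751), so 191⁻¹ ≡ 578.
k = 123 + 191*((286 − 123)*578 mod 751) = 123 + 191*339 = 64872.

64872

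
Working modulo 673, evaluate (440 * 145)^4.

224

440 * 145 = 63800 ≡ 538 (mod 673)
(538)^4 ≡ 224 (mod 673)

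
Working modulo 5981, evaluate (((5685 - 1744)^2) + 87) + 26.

4918

5685 - 1744 = 3941
(3941)^2 ≡ 4805 (mod 5981)
4805 + 87 = 4892
4892 + 26 = 4918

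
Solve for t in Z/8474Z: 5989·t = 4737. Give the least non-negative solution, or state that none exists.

gcd(5989, 8474) = 1, so a unique solution mod 8474 exists.
5989⁻¹ ≡ 6237 (mod 8474).
t ≡ 6237·4737 ≡ 4305 (mod 8474).

4305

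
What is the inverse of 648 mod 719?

81

By the extended Euclidean algorithm:
719 = 1·648 + 71
648 = 9·71 + 9
71 = 7·9 + 8
9 = 1·8 + 1
8 = 8·1 + 0
gcd(648, 719) = 1, so the inverse exists.
Back-substitute for 1:
1 = 1·9 − 1·8
  = −1·71 + 8·9
  = 8·648 − 73·71
  = −73·719 + 81·648
So 648⁻¹ ≡ 81 (mod 719).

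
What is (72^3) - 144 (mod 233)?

(72)^3 ≡ 215 (mod 233)
215 - 144 = 71

71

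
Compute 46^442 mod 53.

1

46^1 ≡ 46 (mod 53)
46^2 ≡ 46^2 = 2116 ≡ 49 (mod 53)
46^4 ≡ 49^2 = 2401 ≡ 16 (mod 53)
46^8 ≡ 16^2 = 256 ≡ 44 (mod 53)
46^16 ≡ 44^2 = 1936 ≡ 28 (mod 53)
46^32 ≡ 28^2 = 784 ≡ 42 (mod 53)
46^64 ≡ 42^2 = 1764 ≡ 15 (mod 53)
46^128 ≡ 15^2 = 225 ≡ 13 (mod 53)
46^256 ≡ 13^2 = 169 ≡ 10 (mod 53)
46^442 = 46^256 · 46^128 · 46^32 · 46^16 · 46^8 · 46^2 ≡ 10 · 13 · 42 · 28 · 44 · 49 (mod 53).
Accumulate the product:
10 · 13 = 130 ≡ 24
24 · 42 = 1008 ≡ 1
1 · 28 = 28
28 · 44 = 1232 ≡ 13
13 · 49 = 637 ≡ 1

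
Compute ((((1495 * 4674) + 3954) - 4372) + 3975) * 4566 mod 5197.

1495 * 4674 = 6987630 ≡ 2862 (mod 5197)
2862 + 3954 = 6816 ≡ 1619 (mod 5197)
1619 - 4372 = -2753 ≡ 2444 (mod 5197)
2444 + 3975 = 6419 ≡ 1222 (mod 5197)
1222 * 4566 = 5579652 ≡ 3271 (mod 5197)

3271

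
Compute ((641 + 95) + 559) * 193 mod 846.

641 + 95 = 736
736 + 559 = 1295 ≡ 449 (mod 846)
449 * 193 = 86657 ≡ 365 (mod 846)

365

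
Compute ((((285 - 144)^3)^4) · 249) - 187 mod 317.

95

285 - 144 = 141
(141)^3 ≡ 307 (mod 317)
(307)^4 ≡ 173 (mod 317)
173 · 249 = 43077 ≡ 282 (mod 317)
282 - 187 = 95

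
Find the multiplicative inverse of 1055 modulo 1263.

Apply the Euclidean algorithm and back-substitute:
1263 = 1×1055 + 208
1055 = 5×208 + 15
208 = 13×15 + 13
15 = 1×13 + 2
13 = 6×2 + 1
2 = 2×1 + 0
gcd(1055, 1263) = 1, so the inverse exists.
Bézout: 1 = 492×1263 − 589×1055.
So 1055⁻¹ ≡ −589 ≡ 674 (mod 1263).

674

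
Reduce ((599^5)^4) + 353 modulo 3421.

2543

(599)^5 ≡ 1046 (mod 3421)
(1046)^4 ≡ 2190 (mod 3421)
2190 + 353 = 2543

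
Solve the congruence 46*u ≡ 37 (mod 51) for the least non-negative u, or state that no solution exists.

13

gcd(46, 51) = 1, so a unique solution mod 51 exists.
46⁻¹ ≡ 10 (mod 51).
u ≡ 10*37 ≡ 13 (mod 51).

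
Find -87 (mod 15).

3

-87 = -6·15 + 3, so -87 ≡ 3 (mod 15).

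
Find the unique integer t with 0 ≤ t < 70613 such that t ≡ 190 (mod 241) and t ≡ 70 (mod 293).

241⁻¹ mod 293: 241*231 ≡ 1 (mod 293), so 241⁻¹ ≡ 231.
t = 190 + 241*((70 − 190)*231 mod 293) = 190 + 241*115 = 27905.

27905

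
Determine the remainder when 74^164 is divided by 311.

164 in binary is 10100100, i.e. 164 = 128 + 32 + 4.
74^1 ≡ 74 (mod 311)
74^2 ≡ 74^2 = 5476 ≡ 189 (mod 311)
74^4 ≡ 189^2 = 35721 ≡ 267 (mod 311)
74^8 ≡ 267^2 = 71289 ≡ 70 (mod 311)
74^16 ≡ 70^2 = 4900 ≡ 235 (mod 311)
74^32 ≡ 235^2 = 55225 ≡ 178 (mod 311)
74^64 ≡ 178^2 = 31684 ≡ 273 (mod 311)
74^128 ≡ 273^2 = 74529 ≡ 200 (mod 311)
74^164 = 74^128 * 74^32 * 74^4 ≡ 200 * 178 * 267 (mod 311).
Accumulate the product:
200 * 178 = 35600 ≡ 146
146 * 267 = 38982 ≡ 107

107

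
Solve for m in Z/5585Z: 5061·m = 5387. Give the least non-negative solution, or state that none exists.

917

gcd(5061, 5585) = 1, so a unique solution mod 5585 exists.
5061⁻¹ ≡ 1716 (mod 5585).
m ≡ 1716·5387 ≡ 917 (mod 5585).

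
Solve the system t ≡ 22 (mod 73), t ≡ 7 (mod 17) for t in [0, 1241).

1044

73⁻¹ mod 17: 73×7 ≡ 1 (mod 17), so 73⁻¹ ≡ 7.
t = 22 + 73×((7 − 22)×7 mod 17) = 22 + 73×14 = 1044.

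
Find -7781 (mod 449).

301

-7781 = -18×449 + 301, so -7781 ≡ 301 (mod 449).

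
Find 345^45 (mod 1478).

37

Using repeated squaring:
45 in binary is 101101, i.e. 45 = 32 + 8 + 4 + 1.
345^1 ≡ 345 (mod 1478)
345^2 ≡ 345^2 = 119025 ≡ 785 (mod 1478)
345^4 ≡ 785^2 = 616225 ≡ 1377 (mod 1478)
345^8 ≡ 1377^2 = 1896129 ≡ 1333 (mod 1478)
345^16 ≡ 1333^2 = 1776889 ≡ 333 (mod 1478)
345^32 ≡ 333^2 = 110889 ≡ 39 (mod 1478)
345^45 = 345^32 * 345^8 * 345^4 * 345^1 ≡ 39 * 1333 * 1377 * 345 (mod 1478).
Accumulate the product:
39 * 1333 = 51987 ≡ 257
257 * 1377 = 353889 ≡ 647
647 * 345 = 223215 ≡ 37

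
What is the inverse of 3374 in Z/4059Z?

557

4059 = 1×3374 + 685
3374 = 4×685 + 634
685 = 1×634 + 51
634 = 12×51 + 22
51 = 2×22 + 7
22 = 3×7 + 1
7 = 7×1 + 0
gcd(3374, 4059) = 1, so the inverse exists.
Back-substitute for 1:
1 = 1×22 − 3×7
  = −3×51 + 7×22
  = 7×634 − 87×51
  = −87×685 + 94×634
  = 94×3374 − 463×685
  = −463×4059 + 557×3374
So 3374⁻¹ ≡ 557 (mod 4059).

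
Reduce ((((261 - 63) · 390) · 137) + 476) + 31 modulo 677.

261 - 63 = 198
198 · 390 = 77220 ≡ 42 (mod 677)
42 · 137 = 5754 ≡ 338 (mod 677)
338 + 476 = 814 ≡ 137 (mod 677)
137 + 31 = 168

168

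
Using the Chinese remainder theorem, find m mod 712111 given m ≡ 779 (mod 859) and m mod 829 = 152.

859⁻¹ mod 829: 859*304 ≡ 1 (mod 829), so 859⁻¹ ≡ 304.
m = 779 + 859*((152 − 779)*304 mod 829) = 779 + 859*62 = 54037.

54037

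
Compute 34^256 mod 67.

55

Using repeated squaring:
34^1 ≡ 34 (mod 67)
34^2 ≡ 34^2 = 1156 ≡ 17 (mod 67)
34^4 ≡ 17^2 = 289 ≡ 21 (mod 67)
34^8 ≡ 21^2 = 441 ≡ 39 (mod 67)
34^16 ≡ 39^2 = 1521 ≡ 47 (mod 67)
34^32 ≡ 47^2 = 2209 ≡ 65 (mod 67)
34^64 ≡ 65^2 = 4225 ≡ 4 (mod 67)
34^128 ≡ 4^2 = 16 (mod 67)
34^256 ≡ 16^2 = 256 ≡ 55 (mod 67)
So 34^256 ≡ 55 (mod 67).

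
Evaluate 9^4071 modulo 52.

1

Using repeated squaring:
4071 in binary is 111111100111, i.e. 4071 = 2048 + 1024 + 512 + 256 + 128 + 64 + 32 + 4 + 2 + 1.
9^1 ≡ 9 (mod 52)
9^2 ≡ 9^2 = 81 ≡ 29 (mod 52)
9^4 ≡ 29^2 = 841 ≡ 9 (mod 52)
9^8 ≡ 9^2 = 81 ≡ 29 (mod 52)
9^16 ≡ 29^2 = 841 ≡ 9 (mod 52)
9^32 ≡ 9^2 = 81 ≡ 29 (mod 52)
9^64 ≡ 29^2 = 841 ≡ 9 (mod 52)
9^128 ≡ 9^2 = 81 ≡ 29 (mod 52)
9^256 ≡ 29^2 = 841 ≡ 9 (mod 52)
9^512 ≡ 9^2 = 81 ≡ 29 (mod 52)
9^1024 ≡ 29^2 = 841 ≡ 9 (mod 52)
9^2048 ≡ 9^2 = 81 ≡ 29 (mod 52)
9^4071 = 9^2048 · 9^1024 · 9^512 · 9^256 · 9^128 · 9^64 · 9^32 · 9^4 · 9^2 · 9^1 ≡ 29 · 9 · 29 · 9 · 29 · 9 · 29 · 9 · 29 · 9 (mod 52).
Accumulate the product:
29 · 9 = 261 ≡ 1
1 · 29 = 29
29 · 9 = 261 ≡ 1
1 · 29 = 29
29 · 9 = 261 ≡ 1
1 · 29 = 29
29 · 9 = 261 ≡ 1
1 · 29 = 29
29 · 9 = 261 ≡ 1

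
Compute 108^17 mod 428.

Compute successive squares:
17 in binary is 10001, i.e. 17 = 16 + 1.
108^1 ≡ 108 (mod 428)
108^2 ≡ 108^2 = 11664 ≡ 108 (mod 428)
108^4 ≡ 108^2 = 11664 ≡ 108 (mod 428)
108^8 ≡ 108^2 = 11664 ≡ 108 (mod 428)
108^16 ≡ 108^2 = 11664 ≡ 108 (mod 428)
108^17 = 108^16 × 108^1 ≡ 108 × 108 (mod 428).
108 × 108 = 11664 ≡ 108 (mod 428).

108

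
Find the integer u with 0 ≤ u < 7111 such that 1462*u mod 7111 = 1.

4431

By the extended Euclidean algorithm:
7111 = 4×1462 + 1263
1462 = 1×1263 + 199
1263 = 6×199 + 69
199 = 2×69 + 61
69 = 1×61 + 8
61 = 7×8 + 5
8 = 1×5 + 3
5 = 1×3 + 2
3 = 1×2 + 1
2 = 2×1 + 0
gcd(1462, 7111) = 1, so the inverse exists.
Back-substitute for 1:
1 = 1×3 − 1×2
  = −1×5 + 2×3
  = 2×8 − 3×5
  = −3×61 + 23×8
  = 23×69 − 26×61
  = −26×199 + 75×69
  = 75×1263 − 476×199
  = −476×1462 + 551×1263
  = 551×7111 − 2680×1462
So 1462⁻¹ ≡ −2680 ≡ 4431 (mod 7111).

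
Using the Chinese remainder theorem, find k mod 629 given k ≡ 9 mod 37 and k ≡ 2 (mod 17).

342

37⁻¹ mod 17: 37*6 ≡ 1 (mod 17), so 37⁻¹ ≡ 6.
k = 9 + 37*((2 − 9)*6 mod 17) = 9 + 37*9 = 342.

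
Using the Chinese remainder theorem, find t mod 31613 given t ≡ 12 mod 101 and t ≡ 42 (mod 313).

30716

101⁻¹ mod 313: 101*31 ≡ 1 (mod 313), so 101⁻¹ ≡ 31.
t = 12 + 101*((42 − 12)*31 mod 313) = 12 + 101*304 = 30716.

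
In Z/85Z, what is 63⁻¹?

Apply the Euclidean algorithm and back-substitute:
85 = 1×63 + 22
63 = 2×22 + 19
22 = 1×19 + 3
19 = 6×3 + 1
3 = 3×1 + 0
gcd(63, 85) = 1, so the inverse exists.
Back-substitute for 1:
1 = 1×19 − 6×3
  = −6×22 + 7×19
  = 7×63 − 20×22
  = −20×85 + 27×63
So 63⁻¹ ≡ 27 (mod 85).

27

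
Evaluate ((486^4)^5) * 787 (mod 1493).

1301

(486)^4 ≡ 131 (mod 1493)
(131)^5 ≡ 880 (mod 1493)
880 * 787 = 692560 ≡ 1301 (mod 1493)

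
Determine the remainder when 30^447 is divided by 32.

0

30^1 ≡ 30 (mod 32)
30^2 ≡ 30^2 = 900 ≡ 4 (mod 32)
30^4 ≡ 4^2 = 16 (mod 32)
30^8 ≡ 16^2 = 256 ≡ 0 (mod 32)
30^16 ≡ 0^2 = 0 (mod 32)
30^32 ≡ 0^2 = 0 (mod 32)
30^64 ≡ 0^2 = 0 (mod 32)
30^128 ≡ 0^2 = 0 (mod 32)
30^256 ≡ 0^2 = 0 (mod 32)
30^447 = 30^256 × 30^128 × 30^32 × 30^16 × 30^8 × 30^4 × 30^2 × 30^1 ≡ 0 × 0 × 0 × 0 × 0 × 16 × 4 × 30 (mod 32).
Accumulate the product:
0 × 0 = 0
0 × 0 = 0
0 × 0 = 0
0 × 0 = 0
0 × 16 = 0
0 × 4 = 0
0 × 30 = 0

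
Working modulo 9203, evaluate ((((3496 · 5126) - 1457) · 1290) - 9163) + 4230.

3496 · 5126 = 17920496 ≡ 2255 (mod 9203)
2255 - 1457 = 798
798 · 1290 = 1029420 ≡ 7887 (mod 9203)
7887 - 9163 = -1276 ≡ 7927 (mod 9203)
7927 + 4230 = 12157 ≡ 2954 (mod 9203)

2954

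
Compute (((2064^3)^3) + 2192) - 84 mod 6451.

6234

(2064)^3 ≡ 2575 (mod 6451)
(2575)^3 ≡ 4126 (mod 6451)
4126 + 2192 = 6318
6318 - 84 = 6234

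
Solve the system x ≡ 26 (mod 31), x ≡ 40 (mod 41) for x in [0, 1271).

491

31⁻¹ mod 41: 31·4 ≡ 1 (mod 41), so 31⁻¹ ≡ 4.
x = 26 + 31·((40 − 26)·4 mod 41) = 26 + 31·15 = 491.
Check: 491 mod 31 = 26, 491 mod 41 = 40. ✓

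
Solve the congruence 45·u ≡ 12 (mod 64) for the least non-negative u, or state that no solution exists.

gcd(45, 64) = 1, so a unique solution mod 64 exists.
45⁻¹ ≡ 37 (mod 64).
u ≡ 37·12 ≡ 60 (mod 64).

60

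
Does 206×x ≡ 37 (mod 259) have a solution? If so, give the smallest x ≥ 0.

185

gcd(206, 259) = 1, so a unique solution mod 259 exists.
206⁻¹ ≡ 215 (mod 259).
x ≡ 215×37 ≡ 185 (mod 259).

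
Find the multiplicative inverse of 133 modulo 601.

By the extended Euclidean algorithm:
601 = 4×133 + 69
133 = 1×69 + 64
69 = 1×64 + 5
64 = 12×5 + 4
5 = 1×4 + 1
4 = 4×1 + 0
gcd(133, 601) = 1, so the inverse exists.
Bézout: 1 = 27×601 − 122×133.
So 133⁻¹ ≡ −122 ≡ 479 (mod 601).

479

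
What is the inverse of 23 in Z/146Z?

127

Run the extended Euclidean algorithm:
146 = 6·23 + 8
23 = 2·8 + 7
8 = 1·7 + 1
7 = 7·1 + 0
gcd(23, 146) = 1, so the inverse exists.
Bézout: 1 = 3·146 − 19·23.
So 23⁻¹ ≡ −19 ≡ 127 (mod 146).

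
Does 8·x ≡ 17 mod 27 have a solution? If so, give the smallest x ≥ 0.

19

gcd(8, 27) = 1, so a unique solution mod 27 exists.
8⁻¹ ≡ 17 (mod 27).
x ≡ 17·17 ≡ 19 (mod 27).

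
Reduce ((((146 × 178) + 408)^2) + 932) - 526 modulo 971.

146 × 178 = 25988 ≡ 742 (mod 971)
742 + 408 = 1150 ≡ 179 (mod 971)
(179)^2 ≡ 969 (mod 971)
969 + 932 = 1901 ≡ 930 (mod 971)
930 - 526 = 404

404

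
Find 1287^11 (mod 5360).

4423

1287^1 ≡ 1287 (mod 5360)
1287^2 ≡ 1287^2 = 1656369 ≡ 129 (mod 5360)
1287^4 ≡ 129^2 = 16641 ≡ 561 (mod 5360)
1287^8 ≡ 561^2 = 314721 ≡ 3841 (mod 5360)
1287^11 = 1287^8 · 1287^2 · 1287^1 ≡ 3841 · 129 · 1287 (mod 5360).
Accumulate the product:
3841 · 129 = 495489 ≡ 2369
2369 · 1287 = 3048903 ≡ 4423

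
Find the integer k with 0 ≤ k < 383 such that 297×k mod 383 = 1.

Apply the Euclidean algorithm and back-substitute:
383 = 1×297 + 86
297 = 3×86 + 39
86 = 2×39 + 8
39 = 4×8 + 7
8 = 1×7 + 1
7 = 7×1 + 0
gcd(297, 383) = 1, so the inverse exists.
Back-substitute for 1:
1 = 1×8 − 1×7
  = −1×39 + 5×8
  = 5×86 − 11×39
  = −11×297 + 38×86
  = 38×383 − 49×297
So 297⁻¹ ≡ −49 ≡ 334 (mod 383).

334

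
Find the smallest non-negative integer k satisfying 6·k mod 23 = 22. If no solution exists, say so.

19

gcd(6, 23) = 1, so a unique solution mod 23 exists.
6⁻¹ ≡ 4 (mod 23).
k ≡ 4·22 ≡ 19 (mod 23).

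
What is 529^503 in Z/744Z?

Using repeated squaring:
503 in binary is 111110111, i.e. 503 = 256 + 128 + 64 + 32 + 16 + 4 + 2 + 1.
529^1 ≡ 529 (mod 744)
529^2 ≡ 529^2 = 279841 ≡ 97 (mod 744)
529^4 ≡ 97^2 = 9409 ≡ 481 (mod 744)
529^8 ≡ 481^2 = 231361 ≡ 721 (mod 744)
529^16 ≡ 721^2 = 519841 ≡ 529 (mod 744)
529^32 ≡ 529^2 = 279841 ≡ 97 (mod 744)
529^64 ≡ 97^2 = 9409 ≡ 481 (mod 744)
529^128 ≡ 481^2 = 231361 ≡ 721 (mod 744)
529^256 ≡ 721^2 = 519841 ≡ 529 (mod 744)
529^503 = 529^256 · 529^128 · 529^64 · 529^32 · 529^16 · 529^4 · 529^2 · 529^1 ≡ 529 · 721 · 481 · 97 · 529 · 481 · 97 · 529 (mod 744).
Accumulate the product:
529 · 721 = 381409 ≡ 481
481 · 481 = 231361 ≡ 721
721 · 97 = 69937 ≡ 1
1 · 529 = 529
529 · 481 = 254449 ≡ 1
1 · 97 = 97
97 · 529 = 51313 ≡ 721

721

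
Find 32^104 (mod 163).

Using repeated squaring:
32^1 ≡ 32 (mod 163)
32^2 ≡ 32^2 = 1024 ≡ 46 (mod 163)
32^4 ≡ 46^2 = 2116 ≡ 160 (mod 163)
32^8 ≡ 160^2 = 25600 ≡ 9 (mod 163)
32^16 ≡ 9^2 = 81 (mod 163)
32^32 ≡ 81^2 = 6561 ≡ 41 (mod 163)
32^64 ≡ 41^2 = 1681 ≡ 51 (mod 163)
32^104 = 32^64 × 32^32 × 32^8 ≡ 51 × 41 × 9 (mod 163).
Accumulate the product:
51 × 41 = 2091 ≡ 135
135 × 9 = 1215 ≡ 74

74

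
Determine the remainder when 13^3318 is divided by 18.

3318 in binary is 110011110110, i.e. 3318 = 2048 + 1024 + 128 + 64 + 32 + 16 + 4 + 2.
13^1 ≡ 13 (mod 18)
13^2 ≡ 13^2 = 169 ≡ 7 (mod 18)
13^4 ≡ 7^2 = 49 ≡ 13 (mod 18)
13^8 ≡ 13^2 = 169 ≡ 7 (mod 18)
13^16 ≡ 7^2 = 49 ≡ 13 (mod 18)
13^32 ≡ 13^2 = 169 ≡ 7 (mod 18)
13^64 ≡ 7^2 = 49 ≡ 13 (mod 18)
13^128 ≡ 13^2 = 169 ≡ 7 (mod 18)
13^256 ≡ 7^2 = 49 ≡ 13 (mod 18)
13^512 ≡ 13^2 = 169 ≡ 7 (mod 18)
13^1024 ≡ 7^2 = 49 ≡ 13 (mod 18)
13^2048 ≡ 13^2 = 169 ≡ 7 (mod 18)
13^3318 = 13^2048 * 13^1024 * 13^128 * 13^64 * 13^32 * 13^16 * 13^4 * 13^2 ≡ 7 * 13 * 7 * 13 * 7 * 13 * 13 * 7 (mod 18).
Accumulate the product:
7 * 13 = 91 ≡ 1
1 * 7 = 7
7 * 13 = 91 ≡ 1
1 * 7 = 7
7 * 13 = 91 ≡ 1
1 * 13 = 13
13 * 7 = 91 ≡ 1

1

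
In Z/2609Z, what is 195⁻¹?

Apply the Euclidean algorithm and back-substitute:
2609 = 13*195 + 74
195 = 2*74 + 47
74 = 1*47 + 27
47 = 1*27 + 20
27 = 1*20 + 7
20 = 2*7 + 6
7 = 1*6 + 1
6 = 6*1 + 0
gcd(195, 2609) = 1, so the inverse exists.
Bézout: 1 = 29*2609 − 388*195.
So 195⁻¹ ≡ −388 ≡ 2221 (mod 2609).

2221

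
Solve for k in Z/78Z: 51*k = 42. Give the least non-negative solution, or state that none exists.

10

gcd(51, 78) = 3, and 3 | 42, so solutions exist.
Divide through by 3: 17*k = 14 (mod 26).
17⁻¹ ≡ 23 (mod 26).
k ≡ 23*14 ≡ 10 (mod 26).
The smallest non-negative solution is k = 10.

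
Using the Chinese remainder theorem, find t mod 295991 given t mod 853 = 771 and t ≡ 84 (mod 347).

853⁻¹ mod 347: 853×323 ≡ 1 (mod 347), so 853⁻¹ ≡ 323.
t = 771 + 853×((84 − 771)×323 mod 347) = 771 + 853×179 = 153458.

153458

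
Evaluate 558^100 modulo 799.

353

By square-and-multiply:
100 in binary is 1100100, i.e. 100 = 64 + 32 + 4.
558^1 ≡ 558 (mod 799)
558^2 ≡ 558^2 = 311364 ≡ 553 (mod 799)
558^4 ≡ 553^2 = 305809 ≡ 591 (mod 799)
558^8 ≡ 591^2 = 349281 ≡ 118 (mod 799)
558^16 ≡ 118^2 = 13924 ≡ 341 (mod 799)
558^32 ≡ 341^2 = 116281 ≡ 426 (mod 799)
558^64 ≡ 426^2 = 181476 ≡ 103 (mod 799)
558^100 = 558^64 × 558^32 × 558^4 ≡ 103 × 426 × 591 (mod 799).
Accumulate the product:
103 × 426 = 43878 ≡ 732
732 × 591 = 432612 ≡ 353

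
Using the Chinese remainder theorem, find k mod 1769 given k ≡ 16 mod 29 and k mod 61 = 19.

1727

29⁻¹ mod 61: 29·40 ≡ 1 (mod 61), so 29⁻¹ ≡ 40.
k = 16 + 29·((19 − 16)·40 mod 61) = 16 + 29·59 = 1727.
Check: 1727 mod 29 = 16, 1727 mod 61 = 19. ✓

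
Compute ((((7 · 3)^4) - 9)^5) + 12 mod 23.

6

7 · 3 = 21
(21)^4 ≡ 16 (mod 23)
16 - 9 = 7
(7)^5 ≡ 17 (mod 23)
17 + 12 = 29 ≡ 6 (mod 23)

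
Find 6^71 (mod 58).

6

By square-and-multiply:
71 in binary is 1000111, i.e. 71 = 64 + 4 + 2 + 1.
6^1 ≡ 6 (mod 58)
6^2 ≡ 6^2 = 36 (mod 58)
6^4 ≡ 36^2 = 1296 ≡ 20 (mod 58)
6^8 ≡ 20^2 = 400 ≡ 52 (mod 58)
6^16 ≡ 52^2 = 2704 ≡ 36 (mod 58)
6^32 ≡ 36^2 = 1296 ≡ 20 (mod 58)
6^64 ≡ 20^2 = 400 ≡ 52 (mod 58)
6^71 = 6^64 * 6^4 * 6^2 * 6^1 ≡ 52 * 20 * 36 * 6 (mod 58).
Accumulate the product:
52 * 20 = 1040 ≡ 54
54 * 36 = 1944 ≡ 30
30 * 6 = 180 ≡ 6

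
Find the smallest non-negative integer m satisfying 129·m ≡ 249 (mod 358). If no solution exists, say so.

285

gcd(129, 358) = 1, so a unique solution mod 358 exists.
129⁻¹ ≡ 247 (mod 358).
m ≡ 247·249 ≡ 285 (mod 358).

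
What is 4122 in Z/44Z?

30

4122 = 93×44 + 30, so 4122 ≡ 30 (mod 44).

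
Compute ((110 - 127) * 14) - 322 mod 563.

3

110 - 127 = -17 ≡ 546 (mod 563)
546 * 14 = 7644 ≡ 325 (mod 563)
325 - 322 = 3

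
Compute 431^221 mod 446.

327

221 in binary is 11011101, i.e. 221 = 128 + 64 + 16 + 8 + 4 + 1.
431^1 ≡ 431 (mod 446)
431^2 ≡ 431^2 = 185761 ≡ 225 (mod 446)
431^4 ≡ 225^2 = 50625 ≡ 227 (mod 446)
431^8 ≡ 227^2 = 51529 ≡ 239 (mod 446)
431^16 ≡ 239^2 = 57121 ≡ 33 (mod 446)
431^32 ≡ 33^2 = 1089 ≡ 197 (mod 446)
431^64 ≡ 197^2 = 38809 ≡ 7 (mod 446)
431^128 ≡ 7^2 = 49 (mod 446)
431^221 = 431^128 × 431^64 × 431^16 × 431^8 × 431^4 × 431^1 ≡ 49 × 7 × 33 × 239 × 227 × 431 (mod 446).
Accumulate the product:
49 × 7 = 343
343 × 33 = 11319 ≡ 169
169 × 239 = 40391 ≡ 251
251 × 227 = 56977 ≡ 335
335 × 431 = 144385 ≡ 327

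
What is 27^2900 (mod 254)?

221

2900 in binary is 101101010100, i.e. 2900 = 2048 + 512 + 256 + 64 + 16 + 4.
27^1 ≡ 27 (mod 254)
27^2 ≡ 27^2 = 729 ≡ 221 (mod 254)
27^4 ≡ 221^2 = 48841 ≡ 73 (mod 254)
27^8 ≡ 73^2 = 5329 ≡ 249 (mod 254)
27^16 ≡ 249^2 = 62001 ≡ 25 (mod 254)
27^32 ≡ 25^2 = 625 ≡ 117 (mod 254)
27^64 ≡ 117^2 = 13689 ≡ 227 (mod 254)
27^128 ≡ 227^2 = 51529 ≡ 221 (mod 254)
27^256 ≡ 221^2 = 48841 ≡ 73 (mod 254)
27^512 ≡ 73^2 = 5329 ≡ 249 (mod 254)
27^1024 ≡ 249^2 = 62001 ≡ 25 (mod 254)
27^2048 ≡ 25^2 = 625 ≡ 117 (mod 254)
27^2900 = 27^2048 * 27^512 * 27^256 * 27^64 * 27^16 * 27^4 ≡ 117 * 249 * 73 * 227 * 25 * 73 (mod 254).
Accumulate the product:
117 * 249 = 29133 ≡ 177
177 * 73 = 12921 ≡ 221
221 * 227 = 50167 ≡ 129
129 * 25 = 3225 ≡ 177
177 * 73 = 12921 ≡ 221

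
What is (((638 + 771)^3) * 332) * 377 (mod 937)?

676

638 + 771 = 1409 ≡ 472 (mod 937)
(472)^3 ≡ 160 (mod 937)
160 * 332 = 53120 ≡ 648 (mod 937)
648 * 377 = 244296 ≡ 676 (mod 937)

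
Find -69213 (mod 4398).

-69213 = -16*4398 + 1155, so -69213 ≡ 1155 (mod 4398).

1155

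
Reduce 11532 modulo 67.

8

11532 = 172·67 + 8, so 11532 ≡ 8 (mod 67).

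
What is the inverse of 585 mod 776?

65

By the extended Euclidean algorithm:
776 = 1*585 + 191
585 = 3*191 + 12
191 = 15*12 + 11
12 = 1*11 + 1
11 = 11*1 + 0
gcd(585, 776) = 1, so the inverse exists.
Back-substitute for 1:
1 = 1*12 − 1*11
  = −1*191 + 16*12
  = 16*585 − 49*191
  = −49*776 + 65*585
So 585⁻¹ ≡ 65 (mod 776).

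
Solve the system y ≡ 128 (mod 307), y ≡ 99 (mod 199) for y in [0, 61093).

6268

307⁻¹ mod 199: 307×164 ≡ 1 (mod 199), so 307⁻¹ ≡ 164.
y = 128 + 307×((99 − 128)×164 mod 199) = 128 + 307×20 = 6268.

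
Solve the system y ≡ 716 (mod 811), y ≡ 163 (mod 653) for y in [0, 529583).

811⁻¹ mod 653: 811·62 ≡ 1 (mod 653), so 811⁻¹ ≡ 62.
y = 716 + 811·((163 − 716)·62 mod 653) = 716 + 811·323 = 262669.
Check: 262669 mod 811 = 716, 262669 mod 653 = 163. ✓

262669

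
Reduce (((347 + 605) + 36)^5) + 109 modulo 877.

130

347 + 605 = 952 ≡ 75 (mod 877)
75 + 36 = 111
(111)^5 ≡ 21 (mod 877)
21 + 109 = 130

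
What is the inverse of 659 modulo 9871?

9871 = 14×659 + 645
659 = 1×645 + 14
645 = 46×14 + 1
14 = 14×1 + 0
gcd(659, 9871) = 1, so the inverse exists.
Back-substitute for 1:
1 = 1×645 − 46×14
  = −46×659 + 47×645
  = 47×9871 − 704×659
So 659⁻¹ ≡ −704 ≡ 9167 (mod 9871).

9167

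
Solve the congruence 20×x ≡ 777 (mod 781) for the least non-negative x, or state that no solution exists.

gcd(20, 781) = 1, so a unique solution mod 781 exists.
20⁻¹ ≡ 742 (mod 781).
x ≡ 742×777 ≡ 156 (mod 781).

156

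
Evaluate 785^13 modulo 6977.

13 in binary is 1101, i.e. 13 = 8 + 4 + 1.
785^1 ≡ 785 (mod 6977)
785^2 ≡ 785^2 = 616225 ≡ 2249 (mod 6977)
785^4 ≡ 2249^2 = 5058001 ≡ 6653 (mod 6977)
785^8 ≡ 6653^2 = 44262409 ≡ 321 (mod 6977)
785^13 = 785^8 · 785^4 · 785^1 ≡ 321 · 6653 · 785 (mod 6977).
Accumulate the product:
321 · 6653 = 2135613 ≡ 651
651 · 785 = 511035 ≡ 1714

1714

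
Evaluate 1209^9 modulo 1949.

9 in binary is 1001, i.e. 9 = 8 + 1.
1209^1 ≡ 1209 (mod 1949)
1209^2 ≡ 1209^2 = 1461681 ≡ 1880 (mod 1949)
1209^4 ≡ 1880^2 = 3534400 ≡ 863 (mod 1949)
1209^8 ≡ 863^2 = 744769 ≡ 251 (mod 1949)
1209^9 = 1209^8 · 1209^1 ≡ 251 · 1209 (mod 1949).
251 · 1209 = 303459 ≡ 1364 (mod 1949).

1364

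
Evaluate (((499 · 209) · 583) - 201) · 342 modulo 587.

499 · 209 = 104291 ≡ 392 (mod 587)
392 · 583 = 228536 ≡ 193 (mod 587)
193 - 201 = -8 ≡ 579 (mod 587)
579 · 342 = 198018 ≡ 199 (mod 587)

199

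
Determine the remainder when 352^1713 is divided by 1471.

256

1713 in binary is 11010110001, i.e. 1713 = 1024 + 512 + 128 + 32 + 16 + 1.
352^1 ≡ 352 (mod 1471)
352^2 ≡ 352^2 = 123904 ≡ 340 (mod 1471)
352^4 ≡ 340^2 = 115600 ≡ 862 (mod 1471)
352^8 ≡ 862^2 = 743044 ≡ 189 (mod 1471)
352^16 ≡ 189^2 = 35721 ≡ 417 (mod 1471)
352^32 ≡ 417^2 = 173889 ≡ 311 (mod 1471)
352^64 ≡ 311^2 = 96721 ≡ 1106 (mod 1471)
352^128 ≡ 1106^2 = 1223236 ≡ 835 (mod 1471)
352^256 ≡ 835^2 = 697225 ≡ 1442 (mod 1471)
352^512 ≡ 1442^2 = 2079364 ≡ 841 (mod 1471)
352^1024 ≡ 841^2 = 707281 ≡ 1201 (mod 1471)
352^1713 = 352^1024 * 352^512 * 352^128 * 352^32 * 352^16 * 352^1 ≡ 1201 * 841 * 835 * 311 * 417 * 352 (mod 1471).
Accumulate the product:
1201 * 841 = 1010041 ≡ 935
935 * 835 = 780725 ≡ 1095
1095 * 311 = 340545 ≡ 744
744 * 417 = 310248 ≡ 1338
1338 * 352 = 470976 ≡ 256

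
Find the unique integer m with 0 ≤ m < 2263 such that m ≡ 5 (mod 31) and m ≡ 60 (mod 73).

1958

31⁻¹ mod 73: 31·33 ≡ 1 (mod 73), so 31⁻¹ ≡ 33.
m = 5 + 31·((60 − 5)·33 mod 73) = 5 + 31·63 = 1958.
Check: 1958 mod 31 = 5, 1958 mod 73 = 60. ✓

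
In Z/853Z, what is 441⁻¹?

706

By the extended Euclidean algorithm:
853 = 1·441 + 412
441 = 1·412 + 29
412 = 14·29 + 6
29 = 4·6 + 5
6 = 1·5 + 1
5 = 5·1 + 0
gcd(441, 853) = 1, so the inverse exists.
Back-substitute for 1:
1 = 1·6 − 1·5
  = −1·29 + 5·6
  = 5·412 − 71·29
  = −71·441 + 76·412
  = 76·853 − 147·441
So 441⁻¹ ≡ −147 ≡ 706 (mod 853).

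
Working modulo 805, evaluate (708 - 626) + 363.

445

708 - 626 = 82
82 + 363 = 445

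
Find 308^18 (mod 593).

By square-and-multiply:
18 in binary is 10010, i.e. 18 = 16 + 2.
308^1 ≡ 308 (mod 593)
308^2 ≡ 308^2 = 94864 ≡ 577 (mod 593)
308^4 ≡ 577^2 = 332929 ≡ 256 (mod 593)
308^8 ≡ 256^2 = 65536 ≡ 306 (mod 593)
308^16 ≡ 306^2 = 93636 ≡ 535 (mod 593)
308^18 = 308^16 * 308^2 ≡ 535 * 577 (mod 593).
535 * 577 = 308695 ≡ 335 (mod 593).

335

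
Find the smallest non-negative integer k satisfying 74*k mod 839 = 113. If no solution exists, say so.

gcd(74, 839) = 1, so a unique solution mod 839 exists.
74⁻¹ ≡ 805 (mod 839).
k ≡ 805*113 ≡ 353 (mod 839).

353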